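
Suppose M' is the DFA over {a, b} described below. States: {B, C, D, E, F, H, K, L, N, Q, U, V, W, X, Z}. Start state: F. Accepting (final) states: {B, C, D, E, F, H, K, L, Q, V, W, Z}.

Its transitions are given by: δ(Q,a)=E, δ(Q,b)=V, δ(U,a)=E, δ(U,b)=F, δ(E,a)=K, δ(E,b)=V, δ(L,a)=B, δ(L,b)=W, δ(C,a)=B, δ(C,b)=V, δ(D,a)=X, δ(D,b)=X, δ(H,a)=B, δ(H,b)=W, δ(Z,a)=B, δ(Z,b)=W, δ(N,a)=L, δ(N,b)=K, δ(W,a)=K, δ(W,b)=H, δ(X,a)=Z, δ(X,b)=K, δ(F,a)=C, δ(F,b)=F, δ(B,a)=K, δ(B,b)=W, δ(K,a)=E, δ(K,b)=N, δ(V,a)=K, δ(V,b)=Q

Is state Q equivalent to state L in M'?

Yes

First remove the unreachable states {D,U,X,Z}; 11 states remain.
Initial partition by acceptance: {B,C,E,F,H,K,L,Q,V,W} | {N}.
Refine {B,C,E,F,H,K,L,Q,V,W} on symbol b: members go to different blocks, giving {B,C,E,F,H,L,Q,V,W} and {K}.
Refine {B,C,E,F,H,L,Q,V,W} on symbol a: members go to different blocks, giving {C,F,H,L,Q} and {B,E,V,W}.
Split {C,F,H,L,Q} by δ(·,a) → {C,H,L,Q} and {F}.
Refine {B,E,V,W} on symbol b: members go to different blocks, giving {B,E} and {V,W}.
The partition is now stable with 6 blocks: {C,H,L,Q} | {N} | {K} | {B,E} | {F} | {V,W}.
Q and L lie in the same block of the stable partition, so they are equivalent — no string distinguishes them.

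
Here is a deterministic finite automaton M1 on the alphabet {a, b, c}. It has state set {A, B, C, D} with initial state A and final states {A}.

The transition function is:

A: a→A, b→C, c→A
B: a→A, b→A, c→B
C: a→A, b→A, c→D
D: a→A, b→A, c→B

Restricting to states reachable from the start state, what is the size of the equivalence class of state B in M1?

3

All states are reachable from the start state.
Initial partition by acceptance: {A} | {B,C,D}.
No further refinement is possible. Final partition (2 blocks): {A} | {B,C,D}.
State B belongs to the block {B,C,D}, which has 3 states.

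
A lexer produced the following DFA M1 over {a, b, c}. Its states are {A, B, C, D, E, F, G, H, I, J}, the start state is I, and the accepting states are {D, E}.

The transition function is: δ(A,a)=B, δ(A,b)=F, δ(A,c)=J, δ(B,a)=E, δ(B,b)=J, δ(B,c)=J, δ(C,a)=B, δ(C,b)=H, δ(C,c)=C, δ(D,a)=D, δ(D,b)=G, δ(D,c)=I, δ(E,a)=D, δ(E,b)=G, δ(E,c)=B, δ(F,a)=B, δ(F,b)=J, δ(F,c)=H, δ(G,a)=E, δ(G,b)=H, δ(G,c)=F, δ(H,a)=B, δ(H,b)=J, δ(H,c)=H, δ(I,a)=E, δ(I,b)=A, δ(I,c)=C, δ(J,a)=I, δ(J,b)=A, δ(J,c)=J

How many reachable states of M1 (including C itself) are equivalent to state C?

5

Every state is reachable, so we keep all 10.
Initial partition by acceptance: {D,E} | {A,B,C,F,G,H,I,J}.
Split {A,B,C,F,G,H,I,J} by δ(·,a) → {A,C,F,H,J} and {B,G,I}.
The partition is now stable with 3 blocks: {D,E} | {A,C,F,H,J} | {B,G,I}.
The equivalence class containing C is {A,C,F,H,J}, of size 5.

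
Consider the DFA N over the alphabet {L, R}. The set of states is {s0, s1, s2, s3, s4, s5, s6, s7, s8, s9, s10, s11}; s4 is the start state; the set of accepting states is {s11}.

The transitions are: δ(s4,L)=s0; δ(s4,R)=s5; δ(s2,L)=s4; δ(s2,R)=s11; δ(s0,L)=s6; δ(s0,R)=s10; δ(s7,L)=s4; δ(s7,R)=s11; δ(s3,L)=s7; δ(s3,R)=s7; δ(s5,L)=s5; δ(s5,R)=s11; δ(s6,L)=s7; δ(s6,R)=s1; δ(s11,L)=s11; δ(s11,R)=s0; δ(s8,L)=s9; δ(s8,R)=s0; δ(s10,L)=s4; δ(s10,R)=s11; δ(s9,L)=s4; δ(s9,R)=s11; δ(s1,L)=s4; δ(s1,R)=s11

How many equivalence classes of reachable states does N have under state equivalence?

Reachable states from the start: {s0,s1,s4,s5,s6,s7,s10,s11}. Unreachable: {s2,s3,s8,s9} — drop them.
P0 = {s11} | {s0,s1,s4,s5,s6,s7,s10}.
Refine {s0,s1,s4,s5,s6,s7,s10} on symbol R: members go to different blocks, giving {s1,s5,s7,s10} and {s0,s4,s6}.
Refine {s1,s5,s7,s10} on symbol L: members go to different blocks, giving {s1,s7,s10} and {s5}.
On input L, block {s0,s4,s6} splits into {s0,s4} and {s6}.
Split {s0,s4} by δ(·,L) → {s0} and {s4}.
No further refinement is possible. Final partition (6 blocks): {s11} | {s1,s7,s10} | {s0} | {s5} | {s6} | {s4}.

6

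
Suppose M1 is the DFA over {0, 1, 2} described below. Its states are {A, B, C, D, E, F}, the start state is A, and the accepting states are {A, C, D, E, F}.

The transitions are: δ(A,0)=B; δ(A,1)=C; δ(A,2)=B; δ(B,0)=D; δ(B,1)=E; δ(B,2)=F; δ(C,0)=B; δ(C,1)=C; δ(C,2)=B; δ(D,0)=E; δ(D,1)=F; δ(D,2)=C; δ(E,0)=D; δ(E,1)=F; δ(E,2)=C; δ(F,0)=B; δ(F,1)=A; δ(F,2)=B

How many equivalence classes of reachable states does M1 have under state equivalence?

3

Every state is reachable, so we keep all 6.
Start with accepting vs non-accepting: {A,C,D,E,F} | {B}.
Split {A,C,D,E,F} by δ(·,0) → {A,C,F} and {D,E}.
Stable partition: {A,C,F} | {B} | {D,E} — 3 equivalence classes.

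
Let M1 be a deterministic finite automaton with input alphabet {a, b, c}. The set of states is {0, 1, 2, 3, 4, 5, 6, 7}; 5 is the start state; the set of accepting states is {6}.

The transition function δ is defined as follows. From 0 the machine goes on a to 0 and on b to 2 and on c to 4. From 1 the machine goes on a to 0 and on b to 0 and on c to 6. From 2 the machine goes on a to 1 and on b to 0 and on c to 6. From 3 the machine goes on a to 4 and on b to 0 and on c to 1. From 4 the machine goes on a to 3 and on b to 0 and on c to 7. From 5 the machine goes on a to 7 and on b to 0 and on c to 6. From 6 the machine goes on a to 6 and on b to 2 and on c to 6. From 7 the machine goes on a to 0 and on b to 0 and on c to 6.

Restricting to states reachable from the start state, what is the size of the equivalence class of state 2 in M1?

2

Every state is reachable, so we keep all 8.
Initial partition by acceptance: {6} | {0,1,2,3,4,5,7}.
On input c, block {0,1,2,3,4,5,7} splits into {1,2,5,7} and {0,3,4}.
Split {1,2,5,7} by δ(·,a) → {1,7} and {2,5}.
Split {0,3,4} by δ(·,b) → {3,4} and {0}.
The partition is now stable with 5 blocks: {6} | {1,7} | {3,4} | {2,5} | {0}.
The equivalence class containing 2 is {2,5}, of size 2.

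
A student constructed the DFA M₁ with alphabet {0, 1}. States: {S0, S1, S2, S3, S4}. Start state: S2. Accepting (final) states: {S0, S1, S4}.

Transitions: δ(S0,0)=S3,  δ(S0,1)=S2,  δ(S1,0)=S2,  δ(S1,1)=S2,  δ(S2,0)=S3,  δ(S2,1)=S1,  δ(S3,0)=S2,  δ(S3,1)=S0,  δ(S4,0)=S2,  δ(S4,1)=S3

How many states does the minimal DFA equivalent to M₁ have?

States {S4} cannot be reached from the start state, so discard them.
P0 = {S0,S1} | {S2,S3}.
The partition is now stable with 2 blocks: {S0,S1} | {S2,S3}.

2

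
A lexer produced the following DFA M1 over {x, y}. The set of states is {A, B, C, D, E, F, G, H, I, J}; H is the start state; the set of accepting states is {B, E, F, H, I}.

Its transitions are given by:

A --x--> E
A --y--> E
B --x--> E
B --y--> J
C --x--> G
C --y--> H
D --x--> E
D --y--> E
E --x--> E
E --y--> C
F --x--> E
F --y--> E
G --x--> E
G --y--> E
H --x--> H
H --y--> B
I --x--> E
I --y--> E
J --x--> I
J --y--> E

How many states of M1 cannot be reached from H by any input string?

Starting at H and following transitions, the reachable set is {B, C, E, G, H, I, J}. That leaves A, D, F unreachable — 3 in total.

3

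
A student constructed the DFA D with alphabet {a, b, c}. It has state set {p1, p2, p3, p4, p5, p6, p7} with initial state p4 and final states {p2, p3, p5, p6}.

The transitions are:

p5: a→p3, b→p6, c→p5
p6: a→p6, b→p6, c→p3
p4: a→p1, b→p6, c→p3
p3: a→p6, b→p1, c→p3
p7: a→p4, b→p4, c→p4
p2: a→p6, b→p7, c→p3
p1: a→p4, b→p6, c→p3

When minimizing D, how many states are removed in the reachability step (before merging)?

3

Starting at p4 and following transitions, the reachable set is {p1, p3, p4, p6}. That leaves p2, p5, p7 unreachable — 3 in total.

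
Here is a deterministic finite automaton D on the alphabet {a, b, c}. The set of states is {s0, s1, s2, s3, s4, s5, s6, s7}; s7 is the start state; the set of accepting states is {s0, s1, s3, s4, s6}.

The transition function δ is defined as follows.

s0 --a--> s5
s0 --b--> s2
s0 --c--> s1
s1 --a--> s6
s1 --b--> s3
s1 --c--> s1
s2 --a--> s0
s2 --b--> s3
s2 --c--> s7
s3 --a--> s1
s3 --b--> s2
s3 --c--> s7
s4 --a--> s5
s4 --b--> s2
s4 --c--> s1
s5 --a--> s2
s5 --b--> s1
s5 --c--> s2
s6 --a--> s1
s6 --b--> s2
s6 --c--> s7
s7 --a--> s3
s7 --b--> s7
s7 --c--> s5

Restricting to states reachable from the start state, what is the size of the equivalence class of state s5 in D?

1

First remove the unreachable states {s4}; 7 states remain.
P0 = {s0,s1,s3,s6} | {s2,s5,s7}.
Refine {s0,s1,s3,s6} on symbol a: members go to different blocks, giving {s1,s3,s6} and {s0}.
Split {s1,s3,s6} by δ(·,b) → {s3,s6} and {s1}.
Refine {s2,s5,s7} on symbol a: members go to different blocks, giving {s2} and {s5} and {s7}.
No further refinement is possible. Final partition (6 blocks): {s3,s6} | {s2} | {s0} | {s1} | {s5} | {s7}.
State s5 belongs to the block {s5}, which has 1 states.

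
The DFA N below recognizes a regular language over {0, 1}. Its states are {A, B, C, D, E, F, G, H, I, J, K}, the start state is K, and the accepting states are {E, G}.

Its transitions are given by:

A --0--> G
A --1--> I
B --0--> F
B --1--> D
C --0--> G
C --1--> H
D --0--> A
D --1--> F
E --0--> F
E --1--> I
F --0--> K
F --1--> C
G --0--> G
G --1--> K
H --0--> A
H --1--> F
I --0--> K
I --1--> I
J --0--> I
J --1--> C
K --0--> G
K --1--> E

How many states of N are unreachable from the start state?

Starting at K and following transitions, the reachable set is {A, C, E, F, G, H, I, K}. That leaves B, D, J unreachable — 3 in total.

3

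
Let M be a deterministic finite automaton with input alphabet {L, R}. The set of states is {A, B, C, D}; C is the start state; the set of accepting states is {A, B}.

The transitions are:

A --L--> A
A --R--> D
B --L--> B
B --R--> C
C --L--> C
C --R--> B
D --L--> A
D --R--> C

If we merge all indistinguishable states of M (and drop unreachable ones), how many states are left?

2

First remove the unreachable states {A,D}; 2 states remain.
Start with accepting vs non-accepting: {B} | {C}.
The partition is now stable with 2 blocks: {B} | {C}.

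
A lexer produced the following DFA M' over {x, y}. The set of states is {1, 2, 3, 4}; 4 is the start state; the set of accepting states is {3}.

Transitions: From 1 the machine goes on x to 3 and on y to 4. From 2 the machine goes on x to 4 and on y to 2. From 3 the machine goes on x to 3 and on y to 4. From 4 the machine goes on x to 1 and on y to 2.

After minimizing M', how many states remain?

Every state is reachable, so we keep all 4.
P0 = {3} | {1,2,4}.
Refine {1,2,4} on symbol x: members go to different blocks, giving {2,4} and {1}.
On input x, block {2,4} splits into {2} and {4}.
Stable partition: {3} | {2} | {1} | {4} — 4 equivalence classes.

4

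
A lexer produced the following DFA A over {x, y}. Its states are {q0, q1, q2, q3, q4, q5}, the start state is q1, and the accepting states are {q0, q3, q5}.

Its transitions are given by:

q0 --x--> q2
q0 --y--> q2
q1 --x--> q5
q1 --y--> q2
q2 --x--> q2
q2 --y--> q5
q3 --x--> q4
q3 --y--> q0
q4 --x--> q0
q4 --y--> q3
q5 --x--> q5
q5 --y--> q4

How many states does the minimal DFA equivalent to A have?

All states are reachable from the start state.
P0 = {q0,q3,q5} | {q1,q2,q4}.
Split {q0,q3,q5} by δ(·,x) → {q0,q3} and {q5}.
Refine {q0,q3} on symbol y: members go to different blocks, giving {q0} and {q3}.
Split {q1,q2,q4} by δ(·,x) → {q1} and {q2} and {q4}.
No further refinement is possible. Final partition (6 blocks): {q0} | {q1} | {q5} | {q3} | {q2} | {q4}.

6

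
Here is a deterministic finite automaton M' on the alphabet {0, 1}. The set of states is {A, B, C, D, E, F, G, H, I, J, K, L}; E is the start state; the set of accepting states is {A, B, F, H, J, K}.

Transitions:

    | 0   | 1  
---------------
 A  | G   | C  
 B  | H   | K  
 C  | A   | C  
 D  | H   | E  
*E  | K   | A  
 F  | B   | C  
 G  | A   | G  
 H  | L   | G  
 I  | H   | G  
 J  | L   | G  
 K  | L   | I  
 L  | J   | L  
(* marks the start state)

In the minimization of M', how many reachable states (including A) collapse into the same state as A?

4

First remove the unreachable states {B,D,F}; 9 states remain.
P0 = {A,H,J,K} | {C,E,G,I,L}.
Refine {C,E,G,I,L} on symbol 1: members go to different blocks, giving {C,G,I,L} and {E}.
The partition is now stable with 3 blocks: {A,H,J,K} | {C,G,I,L} | {E}.
State A belongs to the block {A,H,J,K}, which has 4 states.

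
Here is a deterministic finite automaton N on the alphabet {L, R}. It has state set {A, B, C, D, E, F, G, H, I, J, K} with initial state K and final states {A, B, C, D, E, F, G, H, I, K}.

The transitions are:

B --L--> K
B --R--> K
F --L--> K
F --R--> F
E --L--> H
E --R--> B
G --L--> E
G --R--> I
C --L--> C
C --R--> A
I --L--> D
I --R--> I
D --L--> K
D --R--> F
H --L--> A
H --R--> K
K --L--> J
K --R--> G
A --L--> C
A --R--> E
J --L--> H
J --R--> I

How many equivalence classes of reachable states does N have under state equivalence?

10

All states are reachable from the start state.
Start with accepting vs non-accepting: {A,B,C,D,E,F,G,H,I,K} | {J}.
On input L, block {A,B,C,D,E,F,G,H,I,K} splits into {A,B,C,D,E,F,G,H,I} and {K}.
Refine {A,B,C,D,E,F,G,H,I} on symbol L: members go to different blocks, giving {A,C,E,G,H,I} and {B,D,F}.
Refine {A,C,E,G,H,I} on symbol L: members go to different blocks, giving {A,C,E,G,H} and {I}.
On input R, block {A,C,E,G,H} splits into {A,C} and {E} and {G} and {H}.
Split {A,C} by δ(·,R) → {A} and {C}.
Split {B,D,F} by δ(·,R) → {D,F} and {B}.
The partition is now stable with 10 blocks: {A} | {J} | {K} | {D,F} | {I} | {E} | {G} | {H} | {C} | {B}.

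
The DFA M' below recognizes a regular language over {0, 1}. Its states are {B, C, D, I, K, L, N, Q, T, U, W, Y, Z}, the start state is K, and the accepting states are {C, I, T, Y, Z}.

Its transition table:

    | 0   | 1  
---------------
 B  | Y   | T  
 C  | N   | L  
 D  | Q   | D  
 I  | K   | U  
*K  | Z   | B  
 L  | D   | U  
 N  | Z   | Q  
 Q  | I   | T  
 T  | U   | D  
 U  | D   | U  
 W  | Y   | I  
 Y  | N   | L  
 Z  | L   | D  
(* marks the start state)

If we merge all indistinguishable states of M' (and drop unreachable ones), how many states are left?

First remove the unreachable states {C,W}; 11 states remain.
Start with accepting vs non-accepting: {I,T,Y,Z} | {B,D,K,L,N,Q,U}.
Split {B,D,K,L,N,Q,U} by δ(·,0) → {B,K,N,Q} and {D,L,U}.
Refine {I,T,Y,Z} on symbol 0: members go to different blocks, giving {T,Z} and {I,Y}.
On input 0, block {B,K,N,Q} splits into {B,Q} and {K,N}.
On input 0, block {D,L,U} splits into {L,U} and {D}.
No further refinement is possible. Final partition (6 blocks): {T,Z} | {B,Q} | {L,U} | {I,Y} | {K,N} | {D}.

6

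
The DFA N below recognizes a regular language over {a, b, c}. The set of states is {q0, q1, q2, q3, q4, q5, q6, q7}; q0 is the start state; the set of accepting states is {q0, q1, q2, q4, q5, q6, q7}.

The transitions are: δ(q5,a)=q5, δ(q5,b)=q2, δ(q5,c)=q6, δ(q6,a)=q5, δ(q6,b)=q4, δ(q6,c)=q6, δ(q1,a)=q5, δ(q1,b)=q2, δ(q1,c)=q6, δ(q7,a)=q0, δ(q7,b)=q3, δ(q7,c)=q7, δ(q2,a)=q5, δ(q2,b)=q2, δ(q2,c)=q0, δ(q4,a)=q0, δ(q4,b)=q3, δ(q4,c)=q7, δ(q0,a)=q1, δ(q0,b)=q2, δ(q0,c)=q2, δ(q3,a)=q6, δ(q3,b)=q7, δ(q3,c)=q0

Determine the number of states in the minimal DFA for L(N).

5

Every state is reachable, so we keep all 8.
Initial partition by acceptance: {q0,q1,q2,q4,q5,q6,q7} | {q3}.
Refine {q0,q1,q2,q4,q5,q6,q7} on symbol b: members go to different blocks, giving {q0,q1,q2,q5,q6} and {q4,q7}.
Refine {q0,q1,q2,q5,q6} on symbol b: members go to different blocks, giving {q0,q1,q2,q5} and {q6}.
On input c, block {q0,q1,q2,q5} splits into {q0,q2} and {q1,q5}.
No further refinement is possible. Final partition (5 blocks): {q0,q2} | {q3} | {q4,q7} | {q6} | {q1,q5}.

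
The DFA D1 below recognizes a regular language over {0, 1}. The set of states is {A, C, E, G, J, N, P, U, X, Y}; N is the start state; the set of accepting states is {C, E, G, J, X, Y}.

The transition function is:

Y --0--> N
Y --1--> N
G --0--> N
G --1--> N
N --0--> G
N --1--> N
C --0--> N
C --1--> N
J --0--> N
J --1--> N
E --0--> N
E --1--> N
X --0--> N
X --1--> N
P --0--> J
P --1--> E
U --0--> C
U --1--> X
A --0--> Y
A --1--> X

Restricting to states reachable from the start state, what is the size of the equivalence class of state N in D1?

1

First remove the unreachable states {A,C,E,J,P,U,X,Y}; 2 states remain.
Start with accepting vs non-accepting: {G} | {N}.
No further refinement is possible. Final partition (2 blocks): {G} | {N}.
The equivalence class containing N is {N}, of size 1.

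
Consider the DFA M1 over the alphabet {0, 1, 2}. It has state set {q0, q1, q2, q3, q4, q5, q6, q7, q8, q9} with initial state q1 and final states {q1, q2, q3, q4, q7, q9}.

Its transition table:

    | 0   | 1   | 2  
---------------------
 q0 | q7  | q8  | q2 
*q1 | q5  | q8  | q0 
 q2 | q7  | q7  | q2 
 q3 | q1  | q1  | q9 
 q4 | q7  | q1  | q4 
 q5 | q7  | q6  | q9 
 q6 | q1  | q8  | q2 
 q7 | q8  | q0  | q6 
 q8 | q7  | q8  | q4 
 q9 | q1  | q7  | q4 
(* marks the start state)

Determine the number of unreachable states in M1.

1

No path from q1 leads to q3; the other 9 states are all reachable.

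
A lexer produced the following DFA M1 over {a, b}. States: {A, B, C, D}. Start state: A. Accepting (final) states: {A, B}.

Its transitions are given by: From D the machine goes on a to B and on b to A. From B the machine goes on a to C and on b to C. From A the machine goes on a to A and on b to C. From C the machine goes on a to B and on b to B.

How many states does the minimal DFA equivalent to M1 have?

3

First remove the unreachable states {D}; 3 states remain.
Initial partition by acceptance: {A,B} | {C}.
On input a, block {A,B} splits into {A} and {B}.
No further refinement is possible. Final partition (3 blocks): {A} | {C} | {B}.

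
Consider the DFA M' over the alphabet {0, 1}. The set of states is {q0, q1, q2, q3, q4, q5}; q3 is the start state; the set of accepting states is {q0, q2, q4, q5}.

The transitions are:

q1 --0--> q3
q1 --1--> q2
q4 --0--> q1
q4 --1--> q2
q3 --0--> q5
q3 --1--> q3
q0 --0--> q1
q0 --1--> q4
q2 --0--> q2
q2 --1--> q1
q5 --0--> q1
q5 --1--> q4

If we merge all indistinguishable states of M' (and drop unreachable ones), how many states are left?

States {q0} cannot be reached from the start state, so discard them.
Start with accepting vs non-accepting: {q2,q4,q5} | {q1,q3}.
Refine {q2,q4,q5} on symbol 0: members go to different blocks, giving {q4,q5} and {q2}.
Refine {q4,q5} on symbol 1: members go to different blocks, giving {q4} and {q5}.
On input 0, block {q1,q3} splits into {q1} and {q3}.
Stable partition: {q4} | {q1} | {q2} | {q5} | {q3} — 5 equivalence classes.

5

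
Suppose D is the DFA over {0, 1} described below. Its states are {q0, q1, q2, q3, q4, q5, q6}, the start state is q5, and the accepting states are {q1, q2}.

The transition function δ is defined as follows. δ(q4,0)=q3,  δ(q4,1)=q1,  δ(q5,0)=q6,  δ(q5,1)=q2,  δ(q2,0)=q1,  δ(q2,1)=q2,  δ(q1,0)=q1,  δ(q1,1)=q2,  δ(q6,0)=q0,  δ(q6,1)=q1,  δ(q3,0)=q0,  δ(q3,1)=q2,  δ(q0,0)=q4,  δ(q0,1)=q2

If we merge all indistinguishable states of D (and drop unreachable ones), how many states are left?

All states are reachable from the start state.
Initial partition by acceptance: {q1,q2} | {q0,q3,q4,q5,q6}.
No further refinement is possible. Final partition (2 blocks): {q1,q2} | {q0,q3,q4,q5,q6}.

2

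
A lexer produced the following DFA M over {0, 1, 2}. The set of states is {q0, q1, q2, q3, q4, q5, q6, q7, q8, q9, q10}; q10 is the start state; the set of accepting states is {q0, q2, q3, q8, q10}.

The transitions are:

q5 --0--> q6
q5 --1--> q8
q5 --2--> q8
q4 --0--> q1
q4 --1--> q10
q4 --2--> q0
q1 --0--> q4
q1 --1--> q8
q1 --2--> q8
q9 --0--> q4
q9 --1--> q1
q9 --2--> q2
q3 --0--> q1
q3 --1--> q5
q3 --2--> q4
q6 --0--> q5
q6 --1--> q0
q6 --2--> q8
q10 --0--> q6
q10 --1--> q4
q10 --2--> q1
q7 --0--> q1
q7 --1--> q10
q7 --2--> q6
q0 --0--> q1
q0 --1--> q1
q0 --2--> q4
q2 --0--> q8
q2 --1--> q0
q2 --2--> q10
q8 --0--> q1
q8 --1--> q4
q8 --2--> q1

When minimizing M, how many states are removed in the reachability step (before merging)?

BFS from q10 reaches {q0, q1, q4, q5, q6, q8, q10}; the 4 state(s) q2, q3, q7, q9 are never visited.

4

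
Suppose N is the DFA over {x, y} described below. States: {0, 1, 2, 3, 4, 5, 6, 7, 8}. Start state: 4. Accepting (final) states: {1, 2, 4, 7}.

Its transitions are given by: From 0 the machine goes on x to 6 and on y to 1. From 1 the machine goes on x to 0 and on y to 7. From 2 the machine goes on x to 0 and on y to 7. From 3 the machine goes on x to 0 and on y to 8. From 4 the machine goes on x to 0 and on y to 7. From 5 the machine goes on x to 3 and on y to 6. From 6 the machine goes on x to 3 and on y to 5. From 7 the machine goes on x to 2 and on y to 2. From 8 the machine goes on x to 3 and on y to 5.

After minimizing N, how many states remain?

Initial partition by acceptance: {1,2,4,7} | {0,3,5,6,8}.
Split {1,2,4,7} by δ(·,x) → {1,2,4} and {7}.
Refine {0,3,5,6,8} on symbol y: members go to different blocks, giving {3,5,6,8} and {0}.
Refine {3,5,6,8} on symbol x: members go to different blocks, giving {5,6,8} and {3}.
Stable partition: {1,2,4} | {5,6,8} | {7} | {0} | {3} — 5 equivalence classes.

5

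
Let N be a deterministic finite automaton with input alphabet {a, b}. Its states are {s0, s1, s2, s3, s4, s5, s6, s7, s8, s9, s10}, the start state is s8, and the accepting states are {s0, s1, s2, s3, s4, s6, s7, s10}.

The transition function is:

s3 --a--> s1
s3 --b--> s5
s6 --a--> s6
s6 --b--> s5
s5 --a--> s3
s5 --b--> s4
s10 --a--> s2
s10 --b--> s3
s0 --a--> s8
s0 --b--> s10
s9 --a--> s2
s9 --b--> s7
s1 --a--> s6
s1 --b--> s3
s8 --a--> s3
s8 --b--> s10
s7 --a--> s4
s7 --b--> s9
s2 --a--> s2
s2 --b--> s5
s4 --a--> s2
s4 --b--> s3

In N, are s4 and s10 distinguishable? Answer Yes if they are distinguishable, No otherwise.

Reachable states from the start: {s1,s2,s3,s4,s5,s6,s8,s10}. Unreachable: {s0,s7,s9} — drop them.
Initial partition by acceptance: {s1,s2,s3,s4,s6,s10} | {s5,s8}.
Refine {s1,s2,s3,s4,s6,s10} on symbol b: members go to different blocks, giving {s1,s4,s10} and {s2,s3,s6}.
On input a, block {s2,s3,s6} splits into {s2,s6} and {s3}.
Stable partition: {s1,s4,s10} | {s5,s8} | {s2,s6} | {s3} — 4 equivalence classes.
s4 and s10 lie in the same block of the stable partition, so they are equivalent — no string distinguishes them.

No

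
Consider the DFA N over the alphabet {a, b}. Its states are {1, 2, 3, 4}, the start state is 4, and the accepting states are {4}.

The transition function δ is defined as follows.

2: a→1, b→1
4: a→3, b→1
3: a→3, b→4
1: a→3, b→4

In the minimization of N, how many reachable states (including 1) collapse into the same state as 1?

2

First remove the unreachable states {2}; 3 states remain.
P0 = {4} | {1,3}.
Stable partition: {4} | {1,3} — 2 equivalence classes.
The equivalence class containing 1 is {1,3}, of size 2.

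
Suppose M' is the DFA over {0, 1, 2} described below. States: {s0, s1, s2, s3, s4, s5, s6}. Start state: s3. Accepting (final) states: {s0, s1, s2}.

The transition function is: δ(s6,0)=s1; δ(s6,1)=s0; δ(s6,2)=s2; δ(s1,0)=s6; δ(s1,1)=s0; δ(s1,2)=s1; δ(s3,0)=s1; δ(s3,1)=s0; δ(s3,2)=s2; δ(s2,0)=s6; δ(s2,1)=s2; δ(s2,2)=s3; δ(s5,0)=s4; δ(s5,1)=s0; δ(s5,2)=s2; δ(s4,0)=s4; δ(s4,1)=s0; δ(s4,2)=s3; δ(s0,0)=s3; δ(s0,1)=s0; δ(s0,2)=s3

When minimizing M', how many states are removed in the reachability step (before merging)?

Starting at s3 and following transitions, the reachable set is {s0, s1, s2, s3, s6}. That leaves s4, s5 unreachable — 2 in total.

2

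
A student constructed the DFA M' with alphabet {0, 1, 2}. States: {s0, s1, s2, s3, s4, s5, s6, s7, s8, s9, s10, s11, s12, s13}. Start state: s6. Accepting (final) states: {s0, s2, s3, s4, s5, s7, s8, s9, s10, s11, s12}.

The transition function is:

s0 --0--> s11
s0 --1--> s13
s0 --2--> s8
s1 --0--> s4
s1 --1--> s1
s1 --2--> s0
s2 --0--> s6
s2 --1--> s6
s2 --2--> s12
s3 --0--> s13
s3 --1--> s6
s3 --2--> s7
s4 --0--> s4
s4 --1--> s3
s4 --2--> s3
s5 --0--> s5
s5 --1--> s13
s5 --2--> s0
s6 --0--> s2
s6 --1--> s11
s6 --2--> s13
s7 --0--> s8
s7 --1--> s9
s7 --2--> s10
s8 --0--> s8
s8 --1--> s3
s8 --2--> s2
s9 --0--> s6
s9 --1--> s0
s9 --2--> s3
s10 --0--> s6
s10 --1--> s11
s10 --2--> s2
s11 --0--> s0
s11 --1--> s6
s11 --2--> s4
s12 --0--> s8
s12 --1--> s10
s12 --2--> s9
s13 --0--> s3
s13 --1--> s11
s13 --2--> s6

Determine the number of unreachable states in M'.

2

Starting at s6 and following transitions, the reachable set is {s0, s2, s3, s4, s6, s7, s8, s9, s10, s11, s12, s13}. That leaves s1, s5 unreachable — 2 in total.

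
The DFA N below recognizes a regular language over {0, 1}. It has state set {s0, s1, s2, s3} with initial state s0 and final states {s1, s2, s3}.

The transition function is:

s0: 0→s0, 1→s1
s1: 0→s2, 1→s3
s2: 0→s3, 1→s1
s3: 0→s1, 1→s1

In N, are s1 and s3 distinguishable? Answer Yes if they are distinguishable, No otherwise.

All states are reachable from the start state.
P0 = {s1,s2,s3} | {s0}.
No further refinement is possible. Final partition (2 blocks): {s1,s2,s3} | {s0}.
s1 and s3 lie in the same block of the stable partition, so they are equivalent — no string distinguishes them.

No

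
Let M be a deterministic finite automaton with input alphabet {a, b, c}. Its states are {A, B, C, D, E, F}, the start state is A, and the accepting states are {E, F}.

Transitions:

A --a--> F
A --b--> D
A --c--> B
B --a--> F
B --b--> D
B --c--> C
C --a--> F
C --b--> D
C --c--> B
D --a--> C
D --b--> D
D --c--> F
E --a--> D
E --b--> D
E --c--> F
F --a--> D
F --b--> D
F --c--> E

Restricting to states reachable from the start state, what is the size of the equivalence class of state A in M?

Start with accepting vs non-accepting: {E,F} | {A,B,C,D}.
Refine {A,B,C,D} on symbol a: members go to different blocks, giving {A,B,C} and {D}.
No further refinement is possible. Final partition (3 blocks): {E,F} | {A,B,C} | {D}.
State A belongs to the block {A,B,C}, which has 3 states.

3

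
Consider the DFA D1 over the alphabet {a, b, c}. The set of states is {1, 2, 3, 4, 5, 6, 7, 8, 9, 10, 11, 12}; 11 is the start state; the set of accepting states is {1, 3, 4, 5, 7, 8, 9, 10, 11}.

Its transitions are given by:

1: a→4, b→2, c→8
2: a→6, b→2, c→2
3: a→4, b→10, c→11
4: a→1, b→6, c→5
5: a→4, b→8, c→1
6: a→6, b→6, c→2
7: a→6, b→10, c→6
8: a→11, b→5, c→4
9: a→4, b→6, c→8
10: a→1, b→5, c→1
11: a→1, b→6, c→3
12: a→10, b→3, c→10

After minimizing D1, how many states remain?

3

First remove the unreachable states {7,9,12}; 9 states remain.
Initial partition by acceptance: {1,3,4,5,8,10,11} | {2,6}.
Split {1,3,4,5,8,10,11} by δ(·,b) → {3,5,8,10} and {1,4,11}.
Stable partition: {3,5,8,10} | {2,6} | {1,4,11} — 3 equivalence classes.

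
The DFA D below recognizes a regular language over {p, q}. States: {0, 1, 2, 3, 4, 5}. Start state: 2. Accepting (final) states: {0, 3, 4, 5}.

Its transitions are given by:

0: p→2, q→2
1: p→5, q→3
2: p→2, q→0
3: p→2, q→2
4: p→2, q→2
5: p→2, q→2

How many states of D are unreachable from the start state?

Starting at 2 and following transitions, the reachable set is {0, 2}. That leaves 1, 3, 4, 5 unreachable — 4 in total.

4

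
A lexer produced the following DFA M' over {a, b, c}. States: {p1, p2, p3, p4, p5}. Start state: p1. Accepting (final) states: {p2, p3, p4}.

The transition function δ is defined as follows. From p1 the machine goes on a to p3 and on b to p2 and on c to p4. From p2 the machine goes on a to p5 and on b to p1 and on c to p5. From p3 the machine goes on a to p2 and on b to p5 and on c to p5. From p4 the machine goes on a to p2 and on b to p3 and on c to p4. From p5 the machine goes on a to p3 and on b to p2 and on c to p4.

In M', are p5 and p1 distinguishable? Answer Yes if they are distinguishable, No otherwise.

Initial partition by acceptance: {p2,p3,p4} | {p1,p5}.
On input a, block {p2,p3,p4} splits into {p3,p4} and {p2}.
Split {p3,p4} by δ(·,b) → {p3} and {p4}.
The partition is now stable with 4 blocks: {p3} | {p1,p5} | {p2} | {p4}.
p5 and p1 lie in the same block of the stable partition, so they are equivalent — no string distinguishes them.

No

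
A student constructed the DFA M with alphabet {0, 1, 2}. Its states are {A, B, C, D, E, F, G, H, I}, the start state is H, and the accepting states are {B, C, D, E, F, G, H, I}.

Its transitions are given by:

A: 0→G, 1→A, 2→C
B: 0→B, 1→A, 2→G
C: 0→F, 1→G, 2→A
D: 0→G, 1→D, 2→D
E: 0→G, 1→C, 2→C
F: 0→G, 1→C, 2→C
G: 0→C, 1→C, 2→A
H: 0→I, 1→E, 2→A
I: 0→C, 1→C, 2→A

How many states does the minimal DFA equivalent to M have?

Reachable states from the start: {A,C,E,F,G,H,I}. Unreachable: {B,D} — drop them.
P0 = {C,E,F,G,H,I} | {A}.
Split {C,E,F,G,H,I} by δ(·,2) → {C,G,H,I} and {E,F}.
Split {C,G,H,I} by δ(·,0) → {G,H,I} and {C}.
On input 0, block {G,H,I} splits into {G,I} and {H}.
No further refinement is possible. Final partition (5 blocks): {G,I} | {A} | {E,F} | {C} | {H}.

5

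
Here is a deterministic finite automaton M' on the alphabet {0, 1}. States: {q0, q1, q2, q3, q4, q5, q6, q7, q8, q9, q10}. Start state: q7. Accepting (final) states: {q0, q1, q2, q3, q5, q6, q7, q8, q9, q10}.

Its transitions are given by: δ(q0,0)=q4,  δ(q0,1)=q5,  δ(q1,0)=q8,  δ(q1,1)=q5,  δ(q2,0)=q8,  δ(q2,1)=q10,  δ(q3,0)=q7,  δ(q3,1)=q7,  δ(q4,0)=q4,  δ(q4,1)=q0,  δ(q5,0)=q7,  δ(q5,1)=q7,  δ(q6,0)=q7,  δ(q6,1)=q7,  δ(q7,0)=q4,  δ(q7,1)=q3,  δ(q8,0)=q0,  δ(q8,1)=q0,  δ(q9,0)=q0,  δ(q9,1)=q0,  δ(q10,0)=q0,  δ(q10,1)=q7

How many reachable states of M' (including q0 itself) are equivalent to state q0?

2

States {q1,q2,q6,q8,q9,q10} cannot be reached from the start state, so discard them.
Initial partition by acceptance: {q0,q3,q5,q7} | {q4}.
On input 0, block {q0,q3,q5,q7} splits into {q0,q7} and {q3,q5}.
No further refinement is possible. Final partition (3 blocks): {q0,q7} | {q4} | {q3,q5}.
State q0 belongs to the block {q0,q7}, which has 2 states.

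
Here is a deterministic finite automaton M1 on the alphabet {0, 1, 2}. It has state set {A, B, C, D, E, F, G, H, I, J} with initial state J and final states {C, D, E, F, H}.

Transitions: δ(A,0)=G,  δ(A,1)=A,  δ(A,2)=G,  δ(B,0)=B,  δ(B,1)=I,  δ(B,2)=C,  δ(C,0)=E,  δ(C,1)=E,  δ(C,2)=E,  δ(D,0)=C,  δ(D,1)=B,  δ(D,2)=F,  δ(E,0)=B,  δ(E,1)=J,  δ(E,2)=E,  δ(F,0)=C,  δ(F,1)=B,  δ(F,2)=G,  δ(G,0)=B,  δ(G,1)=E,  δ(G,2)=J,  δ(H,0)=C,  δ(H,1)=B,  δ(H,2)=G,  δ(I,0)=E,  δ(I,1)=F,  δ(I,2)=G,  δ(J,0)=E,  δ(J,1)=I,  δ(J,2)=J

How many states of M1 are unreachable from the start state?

3

No path from J leads to A, D, H; the other 7 states are all reachable.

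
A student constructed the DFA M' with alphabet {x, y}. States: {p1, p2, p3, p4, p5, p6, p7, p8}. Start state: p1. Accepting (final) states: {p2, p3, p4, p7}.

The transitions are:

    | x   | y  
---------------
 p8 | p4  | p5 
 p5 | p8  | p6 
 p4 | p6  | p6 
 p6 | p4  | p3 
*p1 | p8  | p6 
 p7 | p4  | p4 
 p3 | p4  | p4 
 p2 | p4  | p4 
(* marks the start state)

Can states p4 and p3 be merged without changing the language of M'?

Reachable states from the start: {p1,p3,p4,p5,p6,p8}. Unreachable: {p2,p7} — drop them.
Start with accepting vs non-accepting: {p3,p4} | {p1,p5,p6,p8}.
On input x, block {p3,p4} splits into {p3} and {p4}.
Split {p1,p5,p6,p8} by δ(·,x) → {p1,p5} and {p6,p8}.
Refine {p6,p8} on symbol y: members go to different blocks, giving {p6} and {p8}.
The partition is now stable with 5 blocks: {p3} | {p1,p5} | {p4} | {p6} | {p8}.
p4 and p3 end up in different blocks, so they are distinguishable. For instance, the string 'x' is accepted from only p3.

No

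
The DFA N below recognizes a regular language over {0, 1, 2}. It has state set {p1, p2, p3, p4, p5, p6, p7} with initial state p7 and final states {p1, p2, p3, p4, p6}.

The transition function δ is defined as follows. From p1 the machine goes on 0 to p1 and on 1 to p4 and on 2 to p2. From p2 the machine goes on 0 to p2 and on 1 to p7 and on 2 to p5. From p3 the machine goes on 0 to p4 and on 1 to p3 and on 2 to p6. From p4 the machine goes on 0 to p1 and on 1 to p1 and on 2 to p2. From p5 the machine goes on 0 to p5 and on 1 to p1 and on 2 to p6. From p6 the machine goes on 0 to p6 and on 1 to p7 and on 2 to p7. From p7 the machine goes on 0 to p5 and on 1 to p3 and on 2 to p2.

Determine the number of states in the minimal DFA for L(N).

3

Start with accepting vs non-accepting: {p1,p2,p3,p4,p6} | {p5,p7}.
On input 1, block {p1,p2,p3,p4,p6} splits into {p1,p3,p4} and {p2,p6}.
The partition is now stable with 3 blocks: {p1,p3,p4} | {p5,p7} | {p2,p6}.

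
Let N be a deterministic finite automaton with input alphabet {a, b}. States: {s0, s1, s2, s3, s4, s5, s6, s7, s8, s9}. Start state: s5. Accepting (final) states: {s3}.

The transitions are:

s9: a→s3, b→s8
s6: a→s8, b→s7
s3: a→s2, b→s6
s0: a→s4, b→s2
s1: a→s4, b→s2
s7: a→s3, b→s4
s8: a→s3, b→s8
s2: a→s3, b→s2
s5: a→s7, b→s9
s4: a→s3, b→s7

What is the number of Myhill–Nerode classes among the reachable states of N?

Reachable states from the start: {s2,s3,s4,s5,s6,s7,s8,s9}. Unreachable: {s0,s1} — drop them.
Initial partition by acceptance: {s3} | {s2,s4,s5,s6,s7,s8,s9}.
Refine {s2,s4,s5,s6,s7,s8,s9} on symbol a: members go to different blocks, giving {s2,s4,s7,s8,s9} and {s5,s6}.
Stable partition: {s3} | {s2,s4,s7,s8,s9} | {s5,s6} — 3 equivalence classes.

3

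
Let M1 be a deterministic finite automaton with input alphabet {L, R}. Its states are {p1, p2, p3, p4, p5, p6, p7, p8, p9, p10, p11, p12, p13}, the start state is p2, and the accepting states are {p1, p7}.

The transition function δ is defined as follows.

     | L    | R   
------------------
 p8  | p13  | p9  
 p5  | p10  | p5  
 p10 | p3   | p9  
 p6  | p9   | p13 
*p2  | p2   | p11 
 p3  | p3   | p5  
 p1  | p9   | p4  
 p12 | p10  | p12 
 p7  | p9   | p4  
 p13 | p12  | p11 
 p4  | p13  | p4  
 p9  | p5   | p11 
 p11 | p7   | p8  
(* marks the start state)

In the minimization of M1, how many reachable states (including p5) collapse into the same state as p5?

2

Reachable states from the start: {p2,p3,p4,p5,p7,p8,p9,p10,p11,p12,p13}. Unreachable: {p1,p6} — drop them.
Start with accepting vs non-accepting: {p7} | {p2,p3,p4,p5,p8,p9,p10,p11,p12,p13}.
On input L, block {p2,p3,p4,p5,p8,p9,p10,p11,p12,p13} splits into {p2,p3,p4,p5,p8,p9,p10,p12,p13} and {p11}.
On input R, block {p2,p3,p4,p5,p8,p9,p10,p12,p13} splits into {p3,p4,p5,p8,p10,p12} and {p2,p9,p13}.
Split {p3,p4,p5,p8,p10,p12} by δ(·,L) → {p3,p5,p10,p12} and {p4,p8}.
Refine {p3,p5,p10,p12} on symbol R: members go to different blocks, giving {p3,p5,p12} and {p10}.
Split {p3,p5,p12} by δ(·,L) → {p5,p12} and {p3}.
On input L, block {p2,p9,p13} splits into {p9,p13} and {p2}.
On input R, block {p4,p8} splits into {p4} and {p8}.
No further refinement is possible. Final partition (9 blocks): {p7} | {p5,p12} | {p11} | {p9,p13} | {p4} | {p10} | {p3} | {p2} | {p8}.
State p5 belongs to the block {p5,p12}, which has 2 states.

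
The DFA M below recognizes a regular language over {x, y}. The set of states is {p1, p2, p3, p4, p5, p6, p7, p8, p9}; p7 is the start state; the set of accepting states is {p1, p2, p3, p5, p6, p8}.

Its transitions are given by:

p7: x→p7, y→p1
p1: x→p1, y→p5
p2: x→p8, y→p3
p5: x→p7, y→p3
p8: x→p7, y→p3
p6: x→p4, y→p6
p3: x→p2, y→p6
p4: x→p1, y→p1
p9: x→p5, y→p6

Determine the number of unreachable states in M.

BFS from p7 reaches {p1, p2, p3, p4, p5, p6, p7, p8}; the 1 state(s) p9 are never visited.

1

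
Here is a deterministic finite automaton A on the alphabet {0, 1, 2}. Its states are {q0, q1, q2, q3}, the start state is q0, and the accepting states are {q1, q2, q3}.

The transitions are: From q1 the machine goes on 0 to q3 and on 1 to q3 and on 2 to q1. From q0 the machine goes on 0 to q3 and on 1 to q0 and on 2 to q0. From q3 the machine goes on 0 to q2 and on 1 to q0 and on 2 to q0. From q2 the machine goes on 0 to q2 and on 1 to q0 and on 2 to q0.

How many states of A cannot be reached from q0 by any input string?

1

Starting at q0 and following transitions, the reachable set is {q0, q2, q3}. That leaves q1 unreachable — 1 in total.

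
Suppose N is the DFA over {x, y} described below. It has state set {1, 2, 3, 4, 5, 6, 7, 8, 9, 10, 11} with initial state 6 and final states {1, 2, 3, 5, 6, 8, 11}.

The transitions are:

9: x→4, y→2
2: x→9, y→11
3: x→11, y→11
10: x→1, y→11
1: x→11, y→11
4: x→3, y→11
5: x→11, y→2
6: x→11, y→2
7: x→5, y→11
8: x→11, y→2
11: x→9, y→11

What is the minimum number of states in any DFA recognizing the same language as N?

4

Reachable states from the start: {2,3,4,6,9,11}. Unreachable: {1,5,7,8,10} — drop them.
P0 = {2,3,6,11} | {4,9}.
Split {2,3,6,11} by δ(·,x) → {2,11} and {3,6}.
Split {4,9} by δ(·,x) → {4} and {9}.
Stable partition: {2,11} | {4} | {3,6} | {9} — 4 equivalence classes.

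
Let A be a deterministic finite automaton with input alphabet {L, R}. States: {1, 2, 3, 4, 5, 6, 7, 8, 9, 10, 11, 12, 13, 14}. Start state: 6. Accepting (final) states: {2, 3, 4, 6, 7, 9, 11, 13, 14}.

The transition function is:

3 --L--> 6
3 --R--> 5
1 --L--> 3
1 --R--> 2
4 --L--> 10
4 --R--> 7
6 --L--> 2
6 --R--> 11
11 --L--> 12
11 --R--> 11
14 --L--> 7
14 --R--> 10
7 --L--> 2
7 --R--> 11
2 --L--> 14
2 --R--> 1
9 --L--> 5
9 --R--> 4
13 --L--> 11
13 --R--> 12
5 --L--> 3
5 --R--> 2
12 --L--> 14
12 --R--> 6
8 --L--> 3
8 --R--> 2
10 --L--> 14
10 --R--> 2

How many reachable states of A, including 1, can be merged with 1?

First remove the unreachable states {4,8,9,13}; 10 states remain.
Start with accepting vs non-accepting: {2,3,6,7,11,14} | {1,5,10,12}.
On input L, block {2,3,6,7,11,14} splits into {2,3,6,7,14} and {11}.
On input R, block {2,3,6,7,14} splits into {2,3,14} and {6,7}.
Refine {2,3,14} on symbol L: members go to different blocks, giving {3,14} and {2}.
Split {1,5,10,12} by δ(·,R) → {1,5,10} and {12}.
Stable partition: {3,14} | {1,5,10} | {11} | {6,7} | {2} | {12} — 6 equivalence classes.
The equivalence class containing 1 is {1,5,10}, of size 3.

3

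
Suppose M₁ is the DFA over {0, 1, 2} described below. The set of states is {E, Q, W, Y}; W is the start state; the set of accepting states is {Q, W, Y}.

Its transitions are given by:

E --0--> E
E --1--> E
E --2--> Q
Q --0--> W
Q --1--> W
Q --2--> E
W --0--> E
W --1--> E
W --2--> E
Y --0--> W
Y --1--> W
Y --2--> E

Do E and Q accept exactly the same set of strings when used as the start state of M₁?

No

First remove the unreachable states {Y}; 3 states remain.
P0 = {Q,W} | {E}.
Split {Q,W} by δ(·,0) → {Q} and {W}.
No further refinement is possible. Final partition (3 blocks): {Q} | {E} | {W}.
E and Q end up in different blocks, so they are distinguishable. For instance, the string 'ε' is accepted from only Q.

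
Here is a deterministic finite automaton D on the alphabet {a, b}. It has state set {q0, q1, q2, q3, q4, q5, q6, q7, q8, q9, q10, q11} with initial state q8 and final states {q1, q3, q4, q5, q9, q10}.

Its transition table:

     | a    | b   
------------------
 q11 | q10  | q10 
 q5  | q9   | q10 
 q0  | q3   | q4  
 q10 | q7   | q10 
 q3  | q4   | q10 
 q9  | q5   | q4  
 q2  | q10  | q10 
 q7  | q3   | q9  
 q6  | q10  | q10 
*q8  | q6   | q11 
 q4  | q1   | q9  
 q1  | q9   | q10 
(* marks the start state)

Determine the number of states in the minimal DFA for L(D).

First remove the unreachable states {q0,q2}; 10 states remain.
Initial partition by acceptance: {q1,q3,q4,q5,q9,q10} | {q6,q7,q8,q11}.
On input a, block {q1,q3,q4,q5,q9,q10} splits into {q1,q3,q4,q5,q9} and {q10}.
Split {q1,q3,q4,q5,q9} by δ(·,b) → {q1,q3,q5} and {q4,q9}.
On input a, block {q6,q7,q8,q11} splits into {q6,q11} and {q7} and {q8}.
No further refinement is possible. Final partition (6 blocks): {q1,q3,q5} | {q6,q11} | {q10} | {q4,q9} | {q7} | {q8}.

6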